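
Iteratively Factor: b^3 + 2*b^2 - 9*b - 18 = (b + 3)*(b^2 - b - 6) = (b - 3)*(b + 3)*(b + 2)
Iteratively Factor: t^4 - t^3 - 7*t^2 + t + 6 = (t + 2)*(t^3 - 3*t^2 - t + 3) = (t - 3)*(t + 2)*(t^2 - 1) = (t - 3)*(t + 1)*(t + 2)*(t - 1)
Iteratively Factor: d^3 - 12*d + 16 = (d - 2)*(d^2 + 2*d - 8) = (d - 2)^2*(d + 4)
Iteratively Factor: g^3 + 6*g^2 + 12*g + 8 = (g + 2)*(g^2 + 4*g + 4) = (g + 2)^2*(g + 2)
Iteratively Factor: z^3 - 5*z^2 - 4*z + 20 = (z + 2)*(z^2 - 7*z + 10) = (z - 2)*(z + 2)*(z - 5)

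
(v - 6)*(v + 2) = v^2 - 4*v - 12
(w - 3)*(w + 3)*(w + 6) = w^3 + 6*w^2 - 9*w - 54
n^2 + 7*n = n*(n + 7)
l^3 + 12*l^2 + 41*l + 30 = (l + 1)*(l + 5)*(l + 6)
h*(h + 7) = h^2 + 7*h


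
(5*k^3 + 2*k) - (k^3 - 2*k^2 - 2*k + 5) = 4*k^3 + 2*k^2 + 4*k - 5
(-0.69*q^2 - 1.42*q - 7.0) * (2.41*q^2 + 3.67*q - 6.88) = -1.6629*q^4 - 5.9545*q^3 - 17.3342*q^2 - 15.9204*q + 48.16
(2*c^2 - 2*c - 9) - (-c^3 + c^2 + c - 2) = c^3 + c^2 - 3*c - 7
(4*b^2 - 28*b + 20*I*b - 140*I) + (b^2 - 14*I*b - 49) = 5*b^2 - 28*b + 6*I*b - 49 - 140*I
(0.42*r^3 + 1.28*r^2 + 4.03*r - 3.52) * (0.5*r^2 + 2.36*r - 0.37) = 0.21*r^5 + 1.6312*r^4 + 4.8804*r^3 + 7.2772*r^2 - 9.7983*r + 1.3024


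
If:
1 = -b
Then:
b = -1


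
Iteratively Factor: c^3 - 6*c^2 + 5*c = (c - 5)*(c^2 - c) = (c - 5)*(c - 1)*(c)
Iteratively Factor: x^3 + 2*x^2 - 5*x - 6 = (x + 1)*(x^2 + x - 6) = (x - 2)*(x + 1)*(x + 3)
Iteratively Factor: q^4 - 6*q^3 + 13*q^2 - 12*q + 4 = (q - 2)*(q^3 - 4*q^2 + 5*q - 2) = (q - 2)^2*(q^2 - 2*q + 1) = (q - 2)^2*(q - 1)*(q - 1)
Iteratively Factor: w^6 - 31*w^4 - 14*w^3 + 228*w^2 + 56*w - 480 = (w + 2)*(w^5 - 2*w^4 - 27*w^3 + 40*w^2 + 148*w - 240) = (w - 2)*(w + 2)*(w^4 - 27*w^2 - 14*w + 120) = (w - 2)*(w + 2)*(w + 3)*(w^3 - 3*w^2 - 18*w + 40) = (w - 5)*(w - 2)*(w + 2)*(w + 3)*(w^2 + 2*w - 8) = (w - 5)*(w - 2)*(w + 2)*(w + 3)*(w + 4)*(w - 2)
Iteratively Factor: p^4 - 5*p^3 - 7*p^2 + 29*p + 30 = (p - 3)*(p^3 - 2*p^2 - 13*p - 10) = (p - 5)*(p - 3)*(p^2 + 3*p + 2) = (p - 5)*(p - 3)*(p + 1)*(p + 2)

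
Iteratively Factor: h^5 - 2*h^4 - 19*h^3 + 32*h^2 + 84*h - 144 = (h - 2)*(h^4 - 19*h^2 - 6*h + 72) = (h - 4)*(h - 2)*(h^3 + 4*h^2 - 3*h - 18) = (h - 4)*(h - 2)^2*(h^2 + 6*h + 9) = (h - 4)*(h - 2)^2*(h + 3)*(h + 3)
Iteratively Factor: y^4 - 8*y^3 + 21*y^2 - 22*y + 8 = (y - 4)*(y^3 - 4*y^2 + 5*y - 2) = (y - 4)*(y - 1)*(y^2 - 3*y + 2) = (y - 4)*(y - 2)*(y - 1)*(y - 1)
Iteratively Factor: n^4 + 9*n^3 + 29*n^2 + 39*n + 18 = (n + 1)*(n^3 + 8*n^2 + 21*n + 18) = (n + 1)*(n + 2)*(n^2 + 6*n + 9) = (n + 1)*(n + 2)*(n + 3)*(n + 3)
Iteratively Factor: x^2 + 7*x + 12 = (x + 3)*(x + 4)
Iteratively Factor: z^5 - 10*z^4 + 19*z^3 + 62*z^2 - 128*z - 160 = (z - 4)*(z^4 - 6*z^3 - 5*z^2 + 42*z + 40) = (z - 5)*(z - 4)*(z^3 - z^2 - 10*z - 8) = (z - 5)*(z - 4)*(z + 2)*(z^2 - 3*z - 4) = (z - 5)*(z - 4)*(z + 1)*(z + 2)*(z - 4)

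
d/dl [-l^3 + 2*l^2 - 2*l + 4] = -3*l^2 + 4*l - 2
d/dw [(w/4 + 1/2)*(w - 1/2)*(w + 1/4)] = 3*w^2/4 + 7*w/8 - 5/32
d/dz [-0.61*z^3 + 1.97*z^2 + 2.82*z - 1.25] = -1.83*z^2 + 3.94*z + 2.82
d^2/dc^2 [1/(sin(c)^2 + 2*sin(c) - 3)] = (6*sin(c) - 4*cos(c)^2 + 18)*cos(c)^2/(sin(c)^2 + 2*sin(c) - 3)^3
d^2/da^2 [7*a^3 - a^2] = 42*a - 2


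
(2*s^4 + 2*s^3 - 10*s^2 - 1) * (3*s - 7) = 6*s^5 - 8*s^4 - 44*s^3 + 70*s^2 - 3*s + 7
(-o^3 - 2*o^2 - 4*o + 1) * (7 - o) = o^4 - 5*o^3 - 10*o^2 - 29*o + 7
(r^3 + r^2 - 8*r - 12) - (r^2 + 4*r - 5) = r^3 - 12*r - 7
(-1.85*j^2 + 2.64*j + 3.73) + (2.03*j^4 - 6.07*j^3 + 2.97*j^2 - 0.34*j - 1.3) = 2.03*j^4 - 6.07*j^3 + 1.12*j^2 + 2.3*j + 2.43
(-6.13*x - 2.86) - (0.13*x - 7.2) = 4.34 - 6.26*x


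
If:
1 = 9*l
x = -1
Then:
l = 1/9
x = -1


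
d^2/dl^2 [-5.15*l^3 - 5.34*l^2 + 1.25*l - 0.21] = -30.9*l - 10.68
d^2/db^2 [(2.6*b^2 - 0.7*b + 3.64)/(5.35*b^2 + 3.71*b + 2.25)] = (-143.2837*b^3 + 437.3304*b^2 + 484.04874*b + 50.581148)/(153.130375*b^6 + 318.568425*b^5 + 414.11568*b^4 + 319.019561*b^3 + 174.1608*b^2 + 56.345625*b + 11.390625)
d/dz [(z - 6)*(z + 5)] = 2*z - 1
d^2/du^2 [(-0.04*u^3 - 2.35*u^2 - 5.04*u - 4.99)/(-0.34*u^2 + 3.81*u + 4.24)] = (-6.93889390390723e-18*u^5 - 2.22044604925031e-16*u^4 + 8.530244*u^3 + 27.66468*u^2 + 9.12433200000005*u + 80.916214)/(0.039304*u^6 - 1.321308*u^5 + 13.33599*u^4 - 22.351365*u^3 - 166.30764*u^2 - 205.483968*u - 76.225024)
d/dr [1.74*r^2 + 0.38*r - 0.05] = 3.48*r + 0.38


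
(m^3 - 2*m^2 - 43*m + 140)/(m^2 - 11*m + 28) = (m^2 + 2*m - 35)/(m - 7)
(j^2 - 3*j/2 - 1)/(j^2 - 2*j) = (j + 1/2)/j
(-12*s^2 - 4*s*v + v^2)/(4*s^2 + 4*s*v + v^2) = (-6*s + v)/(2*s + v)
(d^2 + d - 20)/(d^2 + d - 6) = (d^2 + d - 20)/(d^2 + d - 6)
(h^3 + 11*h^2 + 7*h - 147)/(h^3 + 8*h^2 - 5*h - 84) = (h + 7)/(h + 4)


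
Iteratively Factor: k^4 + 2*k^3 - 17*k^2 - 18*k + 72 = (k + 4)*(k^3 - 2*k^2 - 9*k + 18) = (k + 3)*(k + 4)*(k^2 - 5*k + 6) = (k - 2)*(k + 3)*(k + 4)*(k - 3)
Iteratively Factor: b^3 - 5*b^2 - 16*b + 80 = (b - 5)*(b^2 - 16) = (b - 5)*(b - 4)*(b + 4)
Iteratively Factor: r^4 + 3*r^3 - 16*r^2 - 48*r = (r)*(r^3 + 3*r^2 - 16*r - 48) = r*(r - 4)*(r^2 + 7*r + 12) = r*(r - 4)*(r + 4)*(r + 3)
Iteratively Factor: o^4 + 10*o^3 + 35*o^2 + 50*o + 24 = (o + 4)*(o^3 + 6*o^2 + 11*o + 6) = (o + 2)*(o + 4)*(o^2 + 4*o + 3) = (o + 1)*(o + 2)*(o + 4)*(o + 3)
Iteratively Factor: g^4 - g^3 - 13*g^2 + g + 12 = (g + 3)*(g^3 - 4*g^2 - g + 4) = (g - 4)*(g + 3)*(g^2 - 1) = (g - 4)*(g + 1)*(g + 3)*(g - 1)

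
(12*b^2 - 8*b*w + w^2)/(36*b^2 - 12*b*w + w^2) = (-2*b + w)/(-6*b + w)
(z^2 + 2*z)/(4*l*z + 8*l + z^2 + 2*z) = z/(4*l + z)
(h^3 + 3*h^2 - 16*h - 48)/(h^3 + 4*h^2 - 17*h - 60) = (h + 4)/(h + 5)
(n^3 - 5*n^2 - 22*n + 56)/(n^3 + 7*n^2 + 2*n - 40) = (n - 7)/(n + 5)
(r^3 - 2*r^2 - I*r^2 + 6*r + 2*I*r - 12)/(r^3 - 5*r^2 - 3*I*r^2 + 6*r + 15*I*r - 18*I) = (r + 2*I)/(r - 3)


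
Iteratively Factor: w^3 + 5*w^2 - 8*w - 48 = (w + 4)*(w^2 + w - 12) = (w + 4)^2*(w - 3)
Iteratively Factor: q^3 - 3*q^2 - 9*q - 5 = (q + 1)*(q^2 - 4*q - 5) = (q + 1)^2*(q - 5)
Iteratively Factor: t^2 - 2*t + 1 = (t - 1)*(t - 1)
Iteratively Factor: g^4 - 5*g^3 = (g - 5)*(g^3) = g*(g - 5)*(g^2) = g^2*(g - 5)*(g)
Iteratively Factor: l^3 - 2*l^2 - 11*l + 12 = (l + 3)*(l^2 - 5*l + 4) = (l - 1)*(l + 3)*(l - 4)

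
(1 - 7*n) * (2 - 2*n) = 14*n^2 - 16*n + 2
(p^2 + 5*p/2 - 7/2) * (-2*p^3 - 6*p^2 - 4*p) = -2*p^5 - 11*p^4 - 12*p^3 + 11*p^2 + 14*p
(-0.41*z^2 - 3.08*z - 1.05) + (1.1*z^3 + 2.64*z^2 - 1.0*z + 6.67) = 1.1*z^3 + 2.23*z^2 - 4.08*z + 5.62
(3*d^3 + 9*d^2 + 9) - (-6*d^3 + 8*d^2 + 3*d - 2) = 9*d^3 + d^2 - 3*d + 11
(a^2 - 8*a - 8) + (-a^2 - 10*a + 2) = -18*a - 6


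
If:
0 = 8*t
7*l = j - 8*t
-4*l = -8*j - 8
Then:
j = -14/13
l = -2/13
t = 0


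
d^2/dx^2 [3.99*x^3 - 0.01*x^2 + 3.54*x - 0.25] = 23.94*x - 0.02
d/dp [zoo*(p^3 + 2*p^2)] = zoo*p*(p + 1)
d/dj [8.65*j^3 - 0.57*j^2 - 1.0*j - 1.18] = 25.95*j^2 - 1.14*j - 1.0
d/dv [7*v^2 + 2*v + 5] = 14*v + 2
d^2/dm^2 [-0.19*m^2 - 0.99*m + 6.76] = -0.380000000000000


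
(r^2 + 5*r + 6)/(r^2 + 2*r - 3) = (r + 2)/(r - 1)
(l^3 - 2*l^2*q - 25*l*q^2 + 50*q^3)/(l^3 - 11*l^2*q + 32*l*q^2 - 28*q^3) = (l^2 - 25*q^2)/(l^2 - 9*l*q + 14*q^2)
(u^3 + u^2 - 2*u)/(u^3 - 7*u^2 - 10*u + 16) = u/(u - 8)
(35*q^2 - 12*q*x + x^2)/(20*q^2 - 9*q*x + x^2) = (-7*q + x)/(-4*q + x)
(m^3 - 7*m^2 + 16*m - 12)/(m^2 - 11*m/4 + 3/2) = 4*(m^2 - 5*m + 6)/(4*m - 3)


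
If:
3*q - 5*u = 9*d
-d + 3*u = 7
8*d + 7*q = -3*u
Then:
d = -308/305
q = 91/305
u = 609/305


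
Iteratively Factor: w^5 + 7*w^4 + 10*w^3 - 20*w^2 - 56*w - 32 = (w - 2)*(w^4 + 9*w^3 + 28*w^2 + 36*w + 16) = (w - 2)*(w + 2)*(w^3 + 7*w^2 + 14*w + 8) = (w - 2)*(w + 1)*(w + 2)*(w^2 + 6*w + 8) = (w - 2)*(w + 1)*(w + 2)*(w + 4)*(w + 2)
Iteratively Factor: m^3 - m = (m)*(m^2 - 1) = m*(m + 1)*(m - 1)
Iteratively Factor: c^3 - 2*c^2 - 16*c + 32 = (c + 4)*(c^2 - 6*c + 8) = (c - 2)*(c + 4)*(c - 4)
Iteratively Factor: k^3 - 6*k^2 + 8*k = (k - 4)*(k^2 - 2*k) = (k - 4)*(k - 2)*(k)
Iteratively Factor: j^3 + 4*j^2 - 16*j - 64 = (j + 4)*(j^2 - 16) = (j - 4)*(j + 4)*(j + 4)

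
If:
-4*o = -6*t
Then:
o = 3*t/2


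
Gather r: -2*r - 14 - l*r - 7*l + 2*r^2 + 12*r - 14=-7*l + 2*r^2 + r*(10 - l) - 28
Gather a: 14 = 14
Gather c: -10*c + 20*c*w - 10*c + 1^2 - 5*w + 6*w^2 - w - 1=c*(20*w - 20) + 6*w^2 - 6*w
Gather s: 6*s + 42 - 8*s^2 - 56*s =-8*s^2 - 50*s + 42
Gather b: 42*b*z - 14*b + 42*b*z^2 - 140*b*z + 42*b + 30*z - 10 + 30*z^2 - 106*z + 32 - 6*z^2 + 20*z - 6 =b*(42*z^2 - 98*z + 28) + 24*z^2 - 56*z + 16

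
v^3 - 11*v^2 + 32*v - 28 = (v - 7)*(v - 2)^2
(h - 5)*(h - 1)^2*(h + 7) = h^4 - 38*h^2 + 72*h - 35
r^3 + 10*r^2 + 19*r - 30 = (r - 1)*(r + 5)*(r + 6)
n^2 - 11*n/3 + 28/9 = (n - 7/3)*(n - 4/3)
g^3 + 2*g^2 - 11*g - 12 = (g - 3)*(g + 1)*(g + 4)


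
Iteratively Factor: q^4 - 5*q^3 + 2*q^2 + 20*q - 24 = (q - 2)*(q^3 - 3*q^2 - 4*q + 12) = (q - 3)*(q - 2)*(q^2 - 4) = (q - 3)*(q - 2)^2*(q + 2)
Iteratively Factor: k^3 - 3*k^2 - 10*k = (k - 5)*(k^2 + 2*k) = (k - 5)*(k + 2)*(k)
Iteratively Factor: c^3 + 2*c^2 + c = (c)*(c^2 + 2*c + 1) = c*(c + 1)*(c + 1)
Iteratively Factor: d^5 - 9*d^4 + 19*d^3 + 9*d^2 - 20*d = (d)*(d^4 - 9*d^3 + 19*d^2 + 9*d - 20) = d*(d - 5)*(d^3 - 4*d^2 - d + 4) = d*(d - 5)*(d + 1)*(d^2 - 5*d + 4) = d*(d - 5)*(d - 4)*(d + 1)*(d - 1)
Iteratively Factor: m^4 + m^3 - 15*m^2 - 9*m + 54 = (m - 3)*(m^3 + 4*m^2 - 3*m - 18) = (m - 3)*(m - 2)*(m^2 + 6*m + 9) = (m - 3)*(m - 2)*(m + 3)*(m + 3)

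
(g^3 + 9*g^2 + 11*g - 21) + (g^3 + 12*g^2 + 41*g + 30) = 2*g^3 + 21*g^2 + 52*g + 9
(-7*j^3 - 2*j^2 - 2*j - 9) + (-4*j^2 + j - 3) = -7*j^3 - 6*j^2 - j - 12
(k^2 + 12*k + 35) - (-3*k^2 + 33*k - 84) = 4*k^2 - 21*k + 119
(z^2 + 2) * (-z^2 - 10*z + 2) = -z^4 - 10*z^3 - 20*z + 4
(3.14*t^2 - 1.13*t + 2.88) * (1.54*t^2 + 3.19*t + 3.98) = 4.8356*t^4 + 8.2764*t^3 + 13.3277*t^2 + 4.6898*t + 11.4624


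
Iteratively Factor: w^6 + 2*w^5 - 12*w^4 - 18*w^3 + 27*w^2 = (w + 3)*(w^5 - w^4 - 9*w^3 + 9*w^2) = (w + 3)^2*(w^4 - 4*w^3 + 3*w^2) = (w - 3)*(w + 3)^2*(w^3 - w^2) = (w - 3)*(w - 1)*(w + 3)^2*(w^2) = w*(w - 3)*(w - 1)*(w + 3)^2*(w)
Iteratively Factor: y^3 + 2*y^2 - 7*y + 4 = (y - 1)*(y^2 + 3*y - 4) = (y - 1)*(y + 4)*(y - 1)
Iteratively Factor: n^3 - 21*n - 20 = (n - 5)*(n^2 + 5*n + 4) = (n - 5)*(n + 1)*(n + 4)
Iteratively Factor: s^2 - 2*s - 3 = (s - 3)*(s + 1)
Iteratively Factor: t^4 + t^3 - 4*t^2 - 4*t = (t + 1)*(t^3 - 4*t) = t*(t + 1)*(t^2 - 4) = t*(t - 2)*(t + 1)*(t + 2)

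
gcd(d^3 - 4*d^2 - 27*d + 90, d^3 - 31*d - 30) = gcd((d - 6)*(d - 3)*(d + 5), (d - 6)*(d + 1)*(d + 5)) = d^2 - d - 30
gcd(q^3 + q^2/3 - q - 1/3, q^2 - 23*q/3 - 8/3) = q + 1/3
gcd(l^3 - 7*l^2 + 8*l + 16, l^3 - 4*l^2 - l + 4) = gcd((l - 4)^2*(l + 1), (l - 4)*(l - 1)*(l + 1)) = l^2 - 3*l - 4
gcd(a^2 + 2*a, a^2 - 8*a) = a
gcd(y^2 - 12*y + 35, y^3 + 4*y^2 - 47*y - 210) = y - 7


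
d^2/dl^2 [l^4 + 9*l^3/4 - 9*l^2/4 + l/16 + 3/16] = 12*l^2 + 27*l/2 - 9/2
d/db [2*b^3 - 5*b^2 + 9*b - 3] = 6*b^2 - 10*b + 9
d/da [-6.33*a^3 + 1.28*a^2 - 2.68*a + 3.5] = -18.99*a^2 + 2.56*a - 2.68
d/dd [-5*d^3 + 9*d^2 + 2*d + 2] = -15*d^2 + 18*d + 2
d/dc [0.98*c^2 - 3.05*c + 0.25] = 1.96*c - 3.05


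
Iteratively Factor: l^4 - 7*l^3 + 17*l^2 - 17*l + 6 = (l - 3)*(l^3 - 4*l^2 + 5*l - 2) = (l - 3)*(l - 1)*(l^2 - 3*l + 2) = (l - 3)*(l - 2)*(l - 1)*(l - 1)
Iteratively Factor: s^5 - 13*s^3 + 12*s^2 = (s)*(s^4 - 13*s^2 + 12*s) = s*(s - 1)*(s^3 + s^2 - 12*s) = s*(s - 1)*(s + 4)*(s^2 - 3*s) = s*(s - 3)*(s - 1)*(s + 4)*(s)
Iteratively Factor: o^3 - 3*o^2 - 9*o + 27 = (o - 3)*(o^2 - 9) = (o - 3)^2*(o + 3)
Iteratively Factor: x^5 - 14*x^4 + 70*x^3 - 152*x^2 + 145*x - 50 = (x - 1)*(x^4 - 13*x^3 + 57*x^2 - 95*x + 50) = (x - 1)^2*(x^3 - 12*x^2 + 45*x - 50) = (x - 2)*(x - 1)^2*(x^2 - 10*x + 25) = (x - 5)*(x - 2)*(x - 1)^2*(x - 5)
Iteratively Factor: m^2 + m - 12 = (m + 4)*(m - 3)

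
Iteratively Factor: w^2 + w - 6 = (w + 3)*(w - 2)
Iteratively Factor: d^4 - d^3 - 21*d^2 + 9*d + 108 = (d + 3)*(d^3 - 4*d^2 - 9*d + 36) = (d - 3)*(d + 3)*(d^2 - d - 12) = (d - 4)*(d - 3)*(d + 3)*(d + 3)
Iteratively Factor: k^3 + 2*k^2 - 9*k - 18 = (k + 2)*(k^2 - 9) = (k - 3)*(k + 2)*(k + 3)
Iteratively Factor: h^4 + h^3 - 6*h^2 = (h + 3)*(h^3 - 2*h^2) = h*(h + 3)*(h^2 - 2*h) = h^2*(h + 3)*(h - 2)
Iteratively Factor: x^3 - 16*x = (x + 4)*(x^2 - 4*x) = (x - 4)*(x + 4)*(x)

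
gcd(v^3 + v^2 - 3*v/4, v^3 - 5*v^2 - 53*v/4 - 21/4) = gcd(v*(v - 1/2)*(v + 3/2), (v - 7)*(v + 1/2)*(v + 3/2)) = v + 3/2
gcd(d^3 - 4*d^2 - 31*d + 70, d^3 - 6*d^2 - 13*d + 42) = d^2 - 9*d + 14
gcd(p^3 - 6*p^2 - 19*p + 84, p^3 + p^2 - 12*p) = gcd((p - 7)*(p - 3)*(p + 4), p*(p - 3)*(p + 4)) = p^2 + p - 12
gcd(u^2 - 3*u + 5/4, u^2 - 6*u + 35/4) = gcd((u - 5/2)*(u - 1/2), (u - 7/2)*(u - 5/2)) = u - 5/2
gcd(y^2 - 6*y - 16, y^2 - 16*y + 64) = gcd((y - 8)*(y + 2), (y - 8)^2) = y - 8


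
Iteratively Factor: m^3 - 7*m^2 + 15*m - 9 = (m - 3)*(m^2 - 4*m + 3) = (m - 3)^2*(m - 1)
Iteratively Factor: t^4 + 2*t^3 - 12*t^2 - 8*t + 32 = (t + 2)*(t^3 - 12*t + 16) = (t - 2)*(t + 2)*(t^2 + 2*t - 8) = (t - 2)^2*(t + 2)*(t + 4)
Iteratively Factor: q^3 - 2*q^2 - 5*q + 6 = (q - 1)*(q^2 - q - 6) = (q - 1)*(q + 2)*(q - 3)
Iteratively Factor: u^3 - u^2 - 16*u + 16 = (u + 4)*(u^2 - 5*u + 4) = (u - 4)*(u + 4)*(u - 1)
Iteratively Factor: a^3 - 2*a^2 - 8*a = (a + 2)*(a^2 - 4*a) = (a - 4)*(a + 2)*(a)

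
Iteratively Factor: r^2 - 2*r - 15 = (r + 3)*(r - 5)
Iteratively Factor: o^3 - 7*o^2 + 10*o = (o - 5)*(o^2 - 2*o) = (o - 5)*(o - 2)*(o)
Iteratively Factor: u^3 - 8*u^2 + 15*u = (u)*(u^2 - 8*u + 15) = u*(u - 3)*(u - 5)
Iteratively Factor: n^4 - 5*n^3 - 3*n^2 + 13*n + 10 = (n + 1)*(n^3 - 6*n^2 + 3*n + 10) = (n - 2)*(n + 1)*(n^2 - 4*n - 5) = (n - 5)*(n - 2)*(n + 1)*(n + 1)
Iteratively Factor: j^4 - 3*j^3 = (j - 3)*(j^3) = j*(j - 3)*(j^2) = j^2*(j - 3)*(j)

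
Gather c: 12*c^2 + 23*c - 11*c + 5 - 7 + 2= 12*c^2 + 12*c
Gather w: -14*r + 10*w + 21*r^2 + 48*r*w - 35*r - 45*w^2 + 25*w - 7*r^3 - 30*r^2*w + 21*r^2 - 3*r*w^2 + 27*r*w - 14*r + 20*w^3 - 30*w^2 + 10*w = -7*r^3 + 42*r^2 - 63*r + 20*w^3 + w^2*(-3*r - 75) + w*(-30*r^2 + 75*r + 45)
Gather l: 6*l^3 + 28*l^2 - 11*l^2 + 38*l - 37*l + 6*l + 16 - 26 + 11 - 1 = 6*l^3 + 17*l^2 + 7*l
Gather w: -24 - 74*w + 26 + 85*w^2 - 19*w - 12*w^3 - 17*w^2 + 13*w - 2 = -12*w^3 + 68*w^2 - 80*w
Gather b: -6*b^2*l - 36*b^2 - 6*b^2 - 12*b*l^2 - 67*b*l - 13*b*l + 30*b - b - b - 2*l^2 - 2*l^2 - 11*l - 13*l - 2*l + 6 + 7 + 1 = b^2*(-6*l - 42) + b*(-12*l^2 - 80*l + 28) - 4*l^2 - 26*l + 14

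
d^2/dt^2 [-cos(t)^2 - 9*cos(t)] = 9*cos(t) + 2*cos(2*t)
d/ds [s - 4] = 1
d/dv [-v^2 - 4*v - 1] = -2*v - 4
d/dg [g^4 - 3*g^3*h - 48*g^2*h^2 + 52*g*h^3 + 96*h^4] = 4*g^3 - 9*g^2*h - 96*g*h^2 + 52*h^3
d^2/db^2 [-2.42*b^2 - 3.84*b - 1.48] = -4.84000000000000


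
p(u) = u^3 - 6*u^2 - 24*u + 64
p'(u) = 3*u^2 - 12*u - 24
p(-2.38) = 73.65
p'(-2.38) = 21.55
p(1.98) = 0.72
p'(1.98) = -36.00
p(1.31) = 24.51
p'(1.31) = -34.57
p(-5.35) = -132.47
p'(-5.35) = 126.07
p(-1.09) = 81.74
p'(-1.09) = -7.36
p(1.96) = 1.44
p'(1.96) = -36.00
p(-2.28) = 75.68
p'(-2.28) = 18.96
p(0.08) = 62.04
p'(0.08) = -24.94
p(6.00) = -80.00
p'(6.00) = 12.00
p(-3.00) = 55.00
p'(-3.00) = 39.00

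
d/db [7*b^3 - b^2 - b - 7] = 21*b^2 - 2*b - 1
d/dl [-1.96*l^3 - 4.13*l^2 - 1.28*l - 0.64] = -5.88*l^2 - 8.26*l - 1.28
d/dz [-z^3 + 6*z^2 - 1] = 3*z*(4 - z)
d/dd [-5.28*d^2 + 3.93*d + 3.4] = 3.93 - 10.56*d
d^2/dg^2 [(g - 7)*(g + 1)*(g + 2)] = 6*g - 8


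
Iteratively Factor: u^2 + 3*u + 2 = (u + 2)*(u + 1)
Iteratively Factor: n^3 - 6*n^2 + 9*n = (n)*(n^2 - 6*n + 9) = n*(n - 3)*(n - 3)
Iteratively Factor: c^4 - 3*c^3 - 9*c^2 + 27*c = (c)*(c^3 - 3*c^2 - 9*c + 27) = c*(c - 3)*(c^2 - 9) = c*(c - 3)^2*(c + 3)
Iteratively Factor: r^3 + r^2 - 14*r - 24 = (r - 4)*(r^2 + 5*r + 6) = (r - 4)*(r + 2)*(r + 3)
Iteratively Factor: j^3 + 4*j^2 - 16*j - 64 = (j + 4)*(j^2 - 16) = (j - 4)*(j + 4)*(j + 4)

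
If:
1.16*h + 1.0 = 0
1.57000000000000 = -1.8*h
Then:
No Solution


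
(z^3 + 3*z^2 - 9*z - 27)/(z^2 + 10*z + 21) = (z^2 - 9)/(z + 7)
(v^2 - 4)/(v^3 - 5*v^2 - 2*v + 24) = (v - 2)/(v^2 - 7*v + 12)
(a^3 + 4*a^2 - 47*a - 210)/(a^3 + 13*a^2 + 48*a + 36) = (a^2 - 2*a - 35)/(a^2 + 7*a + 6)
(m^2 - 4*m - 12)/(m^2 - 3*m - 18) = (m + 2)/(m + 3)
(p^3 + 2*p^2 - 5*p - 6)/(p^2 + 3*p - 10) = (p^2 + 4*p + 3)/(p + 5)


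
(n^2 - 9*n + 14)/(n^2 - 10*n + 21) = (n - 2)/(n - 3)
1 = 1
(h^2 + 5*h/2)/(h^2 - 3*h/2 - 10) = h/(h - 4)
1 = 1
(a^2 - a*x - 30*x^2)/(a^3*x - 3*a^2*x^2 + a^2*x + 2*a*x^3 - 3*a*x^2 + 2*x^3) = (a^2 - a*x - 30*x^2)/(x*(a^3 - 3*a^2*x + a^2 + 2*a*x^2 - 3*a*x + 2*x^2))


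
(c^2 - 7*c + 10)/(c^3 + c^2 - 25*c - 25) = (c - 2)/(c^2 + 6*c + 5)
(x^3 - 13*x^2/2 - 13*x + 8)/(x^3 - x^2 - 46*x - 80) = (x - 1/2)/(x + 5)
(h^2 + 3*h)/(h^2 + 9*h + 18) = h/(h + 6)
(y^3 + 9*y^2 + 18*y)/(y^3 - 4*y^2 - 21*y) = (y + 6)/(y - 7)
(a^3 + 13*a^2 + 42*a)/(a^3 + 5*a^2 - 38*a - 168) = a*(a + 6)/(a^2 - 2*a - 24)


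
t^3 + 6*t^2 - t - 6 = (t - 1)*(t + 1)*(t + 6)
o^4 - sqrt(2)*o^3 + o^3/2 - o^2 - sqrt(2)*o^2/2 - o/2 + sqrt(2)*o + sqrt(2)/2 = (o - 1)*(o + 1/2)*(o + 1)*(o - sqrt(2))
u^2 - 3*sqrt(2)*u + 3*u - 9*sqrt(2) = (u + 3)*(u - 3*sqrt(2))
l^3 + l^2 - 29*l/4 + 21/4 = (l - 3/2)*(l - 1)*(l + 7/2)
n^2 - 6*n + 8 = (n - 4)*(n - 2)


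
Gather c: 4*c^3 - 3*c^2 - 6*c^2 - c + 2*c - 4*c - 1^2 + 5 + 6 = 4*c^3 - 9*c^2 - 3*c + 10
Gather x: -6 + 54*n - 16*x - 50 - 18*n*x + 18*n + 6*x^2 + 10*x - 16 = 72*n + 6*x^2 + x*(-18*n - 6) - 72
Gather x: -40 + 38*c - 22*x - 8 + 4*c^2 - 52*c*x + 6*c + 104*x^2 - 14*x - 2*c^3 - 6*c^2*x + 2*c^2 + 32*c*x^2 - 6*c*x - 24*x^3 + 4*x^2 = -2*c^3 + 6*c^2 + 44*c - 24*x^3 + x^2*(32*c + 108) + x*(-6*c^2 - 58*c - 36) - 48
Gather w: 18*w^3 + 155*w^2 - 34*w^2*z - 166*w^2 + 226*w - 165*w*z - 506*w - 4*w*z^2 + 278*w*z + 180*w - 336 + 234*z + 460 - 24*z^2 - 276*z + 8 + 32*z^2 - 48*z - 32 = 18*w^3 + w^2*(-34*z - 11) + w*(-4*z^2 + 113*z - 100) + 8*z^2 - 90*z + 100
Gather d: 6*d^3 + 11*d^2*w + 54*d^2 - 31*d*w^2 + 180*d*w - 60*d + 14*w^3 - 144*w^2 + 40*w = 6*d^3 + d^2*(11*w + 54) + d*(-31*w^2 + 180*w - 60) + 14*w^3 - 144*w^2 + 40*w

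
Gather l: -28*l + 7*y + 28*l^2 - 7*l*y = 28*l^2 + l*(-7*y - 28) + 7*y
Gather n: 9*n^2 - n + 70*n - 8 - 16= 9*n^2 + 69*n - 24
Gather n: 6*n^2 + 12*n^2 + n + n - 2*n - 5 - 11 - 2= 18*n^2 - 18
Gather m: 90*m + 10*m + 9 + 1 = 100*m + 10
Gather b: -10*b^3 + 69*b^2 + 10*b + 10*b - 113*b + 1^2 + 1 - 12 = -10*b^3 + 69*b^2 - 93*b - 10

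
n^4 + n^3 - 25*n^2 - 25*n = n*(n - 5)*(n + 1)*(n + 5)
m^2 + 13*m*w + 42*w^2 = (m + 6*w)*(m + 7*w)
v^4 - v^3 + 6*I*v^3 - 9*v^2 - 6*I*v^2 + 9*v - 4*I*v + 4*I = (v - 1)*(v + I)^2*(v + 4*I)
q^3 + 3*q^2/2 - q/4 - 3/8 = (q - 1/2)*(q + 1/2)*(q + 3/2)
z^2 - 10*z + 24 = (z - 6)*(z - 4)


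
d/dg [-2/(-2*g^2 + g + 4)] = 2*(1 - 4*g)/(-2*g^2 + g + 4)^2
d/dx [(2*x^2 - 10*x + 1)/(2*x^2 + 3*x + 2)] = (26*x^2 + 4*x - 23)/(4*x^4 + 12*x^3 + 17*x^2 + 12*x + 4)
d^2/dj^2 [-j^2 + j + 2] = -2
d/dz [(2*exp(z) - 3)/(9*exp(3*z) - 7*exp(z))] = 3*(-12*exp(3*z) + 27*exp(2*z) - 7)*exp(-z)/(81*exp(4*z) - 126*exp(2*z) + 49)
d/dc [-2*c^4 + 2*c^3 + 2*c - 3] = -8*c^3 + 6*c^2 + 2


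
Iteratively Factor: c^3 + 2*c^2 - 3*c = (c)*(c^2 + 2*c - 3) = c*(c + 3)*(c - 1)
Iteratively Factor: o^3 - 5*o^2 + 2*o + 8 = (o - 4)*(o^2 - o - 2) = (o - 4)*(o - 2)*(o + 1)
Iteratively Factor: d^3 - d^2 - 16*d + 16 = (d + 4)*(d^2 - 5*d + 4) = (d - 4)*(d + 4)*(d - 1)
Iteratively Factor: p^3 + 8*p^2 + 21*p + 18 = (p + 3)*(p^2 + 5*p + 6) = (p + 3)^2*(p + 2)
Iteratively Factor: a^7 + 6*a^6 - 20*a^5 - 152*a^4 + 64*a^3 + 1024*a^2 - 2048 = (a - 4)*(a^6 + 10*a^5 + 20*a^4 - 72*a^3 - 224*a^2 + 128*a + 512) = (a - 4)*(a - 2)*(a^5 + 12*a^4 + 44*a^3 + 16*a^2 - 192*a - 256) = (a - 4)*(a - 2)^2*(a^4 + 14*a^3 + 72*a^2 + 160*a + 128) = (a - 4)*(a - 2)^2*(a + 4)*(a^3 + 10*a^2 + 32*a + 32) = (a - 4)*(a - 2)^2*(a + 2)*(a + 4)*(a^2 + 8*a + 16) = (a - 4)*(a - 2)^2*(a + 2)*(a + 4)^2*(a + 4)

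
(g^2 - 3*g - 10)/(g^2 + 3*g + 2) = (g - 5)/(g + 1)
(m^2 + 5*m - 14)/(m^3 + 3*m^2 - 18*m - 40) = (m^2 + 5*m - 14)/(m^3 + 3*m^2 - 18*m - 40)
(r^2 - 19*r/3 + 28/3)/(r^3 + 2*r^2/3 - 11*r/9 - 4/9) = 3*(3*r^2 - 19*r + 28)/(9*r^3 + 6*r^2 - 11*r - 4)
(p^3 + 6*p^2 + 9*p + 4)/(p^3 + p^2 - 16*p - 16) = (p + 1)/(p - 4)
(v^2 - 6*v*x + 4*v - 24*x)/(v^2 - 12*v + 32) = (v^2 - 6*v*x + 4*v - 24*x)/(v^2 - 12*v + 32)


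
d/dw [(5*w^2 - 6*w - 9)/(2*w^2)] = 3*(w + 3)/w^3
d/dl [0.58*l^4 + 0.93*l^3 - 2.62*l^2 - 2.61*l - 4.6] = 2.32*l^3 + 2.79*l^2 - 5.24*l - 2.61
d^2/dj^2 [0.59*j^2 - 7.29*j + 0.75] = 1.18000000000000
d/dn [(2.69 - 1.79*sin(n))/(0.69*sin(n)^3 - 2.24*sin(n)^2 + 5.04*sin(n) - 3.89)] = (2.4702*sin(n)^3 - 9.5779*sin(n)^2 + 12.0512*sin(n) - 6.5945)*cos(n)/(0.4761*sin(n)^6 - 3.0912*sin(n)^5 + 11.9728*sin(n)^4 - 27.9474*sin(n)^3 + 42.8288*sin(n)^2 - 39.2112*sin(n) + 15.1321)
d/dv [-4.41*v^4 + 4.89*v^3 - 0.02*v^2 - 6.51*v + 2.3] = -17.64*v^3 + 14.67*v^2 - 0.04*v - 6.51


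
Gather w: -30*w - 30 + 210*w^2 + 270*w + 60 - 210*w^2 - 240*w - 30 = 0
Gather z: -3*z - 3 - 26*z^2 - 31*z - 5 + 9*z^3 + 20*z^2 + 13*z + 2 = 9*z^3 - 6*z^2 - 21*z - 6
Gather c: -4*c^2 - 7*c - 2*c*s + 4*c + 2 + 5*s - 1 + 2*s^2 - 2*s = -4*c^2 + c*(-2*s - 3) + 2*s^2 + 3*s + 1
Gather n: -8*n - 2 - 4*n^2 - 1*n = -4*n^2 - 9*n - 2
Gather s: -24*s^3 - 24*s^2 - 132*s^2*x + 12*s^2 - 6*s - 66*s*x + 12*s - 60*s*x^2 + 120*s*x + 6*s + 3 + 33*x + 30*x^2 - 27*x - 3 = -24*s^3 + s^2*(-132*x - 12) + s*(-60*x^2 + 54*x + 12) + 30*x^2 + 6*x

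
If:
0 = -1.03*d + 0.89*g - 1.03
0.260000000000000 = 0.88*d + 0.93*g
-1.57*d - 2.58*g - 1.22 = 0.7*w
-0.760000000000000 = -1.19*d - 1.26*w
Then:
No Solution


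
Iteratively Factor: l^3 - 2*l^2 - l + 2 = (l + 1)*(l^2 - 3*l + 2) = (l - 1)*(l + 1)*(l - 2)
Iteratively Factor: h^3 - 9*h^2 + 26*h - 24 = (h - 3)*(h^2 - 6*h + 8) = (h - 3)*(h - 2)*(h - 4)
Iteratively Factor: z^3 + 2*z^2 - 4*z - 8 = (z - 2)*(z^2 + 4*z + 4) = (z - 2)*(z + 2)*(z + 2)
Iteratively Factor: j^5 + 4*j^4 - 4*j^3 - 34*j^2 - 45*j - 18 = (j - 3)*(j^4 + 7*j^3 + 17*j^2 + 17*j + 6) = (j - 3)*(j + 2)*(j^3 + 5*j^2 + 7*j + 3) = (j - 3)*(j + 1)*(j + 2)*(j^2 + 4*j + 3) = (j - 3)*(j + 1)^2*(j + 2)*(j + 3)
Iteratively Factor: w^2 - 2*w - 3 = (w - 3)*(w + 1)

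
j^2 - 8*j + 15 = (j - 5)*(j - 3)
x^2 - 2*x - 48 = (x - 8)*(x + 6)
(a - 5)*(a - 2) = a^2 - 7*a + 10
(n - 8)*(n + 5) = n^2 - 3*n - 40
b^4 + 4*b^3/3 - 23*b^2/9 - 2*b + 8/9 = (b - 4/3)*(b - 1/3)*(b + 1)*(b + 2)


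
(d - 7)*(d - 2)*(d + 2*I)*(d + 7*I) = d^4 - 9*d^3 + 9*I*d^3 - 81*I*d^2 + 126*d + 126*I*d - 196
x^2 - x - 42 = (x - 7)*(x + 6)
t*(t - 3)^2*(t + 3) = t^4 - 3*t^3 - 9*t^2 + 27*t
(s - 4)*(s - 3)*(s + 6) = s^3 - s^2 - 30*s + 72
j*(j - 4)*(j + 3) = j^3 - j^2 - 12*j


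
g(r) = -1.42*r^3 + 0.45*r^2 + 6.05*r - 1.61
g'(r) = -4.26*r^2 + 0.9*r + 6.05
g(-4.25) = 89.81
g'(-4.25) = -74.72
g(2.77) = -11.58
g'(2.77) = -24.14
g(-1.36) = -5.43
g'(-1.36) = -3.05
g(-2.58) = 10.16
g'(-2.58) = -24.63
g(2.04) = 0.55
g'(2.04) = -9.84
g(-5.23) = 182.20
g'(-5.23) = -115.18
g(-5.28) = 188.01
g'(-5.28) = -117.46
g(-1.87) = -2.06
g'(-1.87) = -10.53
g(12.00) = -2317.97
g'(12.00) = -596.59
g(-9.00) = 1015.57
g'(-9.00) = -347.11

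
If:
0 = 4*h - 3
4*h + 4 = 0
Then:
No Solution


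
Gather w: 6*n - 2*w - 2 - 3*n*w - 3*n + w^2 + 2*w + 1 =-3*n*w + 3*n + w^2 - 1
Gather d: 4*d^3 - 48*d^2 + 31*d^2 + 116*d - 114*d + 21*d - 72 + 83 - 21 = 4*d^3 - 17*d^2 + 23*d - 10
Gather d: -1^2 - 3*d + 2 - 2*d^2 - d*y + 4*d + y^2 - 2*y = -2*d^2 + d*(1 - y) + y^2 - 2*y + 1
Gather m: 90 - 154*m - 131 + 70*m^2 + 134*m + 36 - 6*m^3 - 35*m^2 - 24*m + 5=-6*m^3 + 35*m^2 - 44*m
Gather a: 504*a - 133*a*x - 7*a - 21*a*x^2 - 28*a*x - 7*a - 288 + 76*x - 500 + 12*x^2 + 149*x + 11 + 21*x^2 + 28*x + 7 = a*(-21*x^2 - 161*x + 490) + 33*x^2 + 253*x - 770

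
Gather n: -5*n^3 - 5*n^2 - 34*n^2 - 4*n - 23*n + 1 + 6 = -5*n^3 - 39*n^2 - 27*n + 7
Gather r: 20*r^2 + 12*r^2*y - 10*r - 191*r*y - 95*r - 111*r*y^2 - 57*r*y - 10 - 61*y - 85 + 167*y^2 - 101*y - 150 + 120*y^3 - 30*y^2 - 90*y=r^2*(12*y + 20) + r*(-111*y^2 - 248*y - 105) + 120*y^3 + 137*y^2 - 252*y - 245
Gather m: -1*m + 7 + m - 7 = 0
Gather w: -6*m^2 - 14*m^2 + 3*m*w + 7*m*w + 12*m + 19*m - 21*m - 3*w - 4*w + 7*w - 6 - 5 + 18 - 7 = -20*m^2 + 10*m*w + 10*m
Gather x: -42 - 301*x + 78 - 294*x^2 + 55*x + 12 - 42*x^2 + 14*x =-336*x^2 - 232*x + 48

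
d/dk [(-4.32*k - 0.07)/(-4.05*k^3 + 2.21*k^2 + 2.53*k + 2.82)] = (-34.992*k^3 + 8.6967*k^2 + 0.3094*k - 12.0053)/(16.4025*k^6 - 17.901*k^5 - 15.6089*k^4 - 11.6594*k^3 + 18.8653*k^2 + 14.2692*k + 7.9524)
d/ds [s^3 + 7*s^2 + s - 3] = 3*s^2 + 14*s + 1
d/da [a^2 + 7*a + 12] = 2*a + 7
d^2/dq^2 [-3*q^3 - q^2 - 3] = -18*q - 2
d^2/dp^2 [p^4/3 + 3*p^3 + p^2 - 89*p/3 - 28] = 4*p^2 + 18*p + 2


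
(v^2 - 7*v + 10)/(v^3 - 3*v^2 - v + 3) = (v^2 - 7*v + 10)/(v^3 - 3*v^2 - v + 3)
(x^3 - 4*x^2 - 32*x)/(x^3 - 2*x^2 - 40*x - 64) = x/(x + 2)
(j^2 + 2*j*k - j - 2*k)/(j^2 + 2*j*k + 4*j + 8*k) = (j - 1)/(j + 4)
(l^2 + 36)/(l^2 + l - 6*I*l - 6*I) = (l + 6*I)/(l + 1)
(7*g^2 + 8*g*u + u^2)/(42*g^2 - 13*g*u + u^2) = (7*g^2 + 8*g*u + u^2)/(42*g^2 - 13*g*u + u^2)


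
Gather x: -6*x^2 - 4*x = -6*x^2 - 4*x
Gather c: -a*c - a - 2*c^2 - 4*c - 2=-a - 2*c^2 + c*(-a - 4) - 2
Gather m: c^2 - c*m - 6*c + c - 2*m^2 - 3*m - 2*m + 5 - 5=c^2 - 5*c - 2*m^2 + m*(-c - 5)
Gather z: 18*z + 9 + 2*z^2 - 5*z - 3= 2*z^2 + 13*z + 6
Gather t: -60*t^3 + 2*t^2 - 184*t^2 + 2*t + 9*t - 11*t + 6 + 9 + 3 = -60*t^3 - 182*t^2 + 18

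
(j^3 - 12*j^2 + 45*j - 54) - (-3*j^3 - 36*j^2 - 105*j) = 4*j^3 + 24*j^2 + 150*j - 54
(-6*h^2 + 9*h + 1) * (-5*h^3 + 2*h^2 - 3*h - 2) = 30*h^5 - 57*h^4 + 31*h^3 - 13*h^2 - 21*h - 2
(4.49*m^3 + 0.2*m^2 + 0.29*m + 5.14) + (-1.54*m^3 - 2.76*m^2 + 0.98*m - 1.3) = 2.95*m^3 - 2.56*m^2 + 1.27*m + 3.84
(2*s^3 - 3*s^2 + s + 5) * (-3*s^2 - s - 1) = -6*s^5 + 7*s^4 - 2*s^3 - 13*s^2 - 6*s - 5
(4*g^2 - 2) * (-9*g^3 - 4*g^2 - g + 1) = -36*g^5 - 16*g^4 + 14*g^3 + 12*g^2 + 2*g - 2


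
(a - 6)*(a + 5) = a^2 - a - 30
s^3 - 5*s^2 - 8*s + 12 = (s - 6)*(s - 1)*(s + 2)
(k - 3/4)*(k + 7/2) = k^2 + 11*k/4 - 21/8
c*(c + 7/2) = c^2 + 7*c/2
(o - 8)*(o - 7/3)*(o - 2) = o^3 - 37*o^2/3 + 118*o/3 - 112/3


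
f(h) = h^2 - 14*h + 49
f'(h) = 2*h - 14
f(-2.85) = 97.02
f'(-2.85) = -19.70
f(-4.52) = 132.71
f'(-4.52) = -23.04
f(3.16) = 14.75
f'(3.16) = -7.68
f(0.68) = 39.94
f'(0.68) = -12.64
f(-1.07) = 65.12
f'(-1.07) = -16.14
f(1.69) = 28.20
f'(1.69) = -10.62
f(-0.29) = 53.14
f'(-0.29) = -14.58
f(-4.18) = 124.99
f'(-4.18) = -22.36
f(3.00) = 16.00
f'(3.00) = -8.00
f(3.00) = 16.00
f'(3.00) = -8.00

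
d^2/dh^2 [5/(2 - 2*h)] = -5/(h - 1)^3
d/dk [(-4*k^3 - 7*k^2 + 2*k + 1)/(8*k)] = -k - 7/8 - 1/(8*k^2)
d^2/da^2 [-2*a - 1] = 0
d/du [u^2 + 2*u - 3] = 2*u + 2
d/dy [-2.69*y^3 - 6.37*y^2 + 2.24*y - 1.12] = -8.07*y^2 - 12.74*y + 2.24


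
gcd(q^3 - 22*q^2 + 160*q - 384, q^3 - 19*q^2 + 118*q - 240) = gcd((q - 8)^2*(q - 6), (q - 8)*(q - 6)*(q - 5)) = q^2 - 14*q + 48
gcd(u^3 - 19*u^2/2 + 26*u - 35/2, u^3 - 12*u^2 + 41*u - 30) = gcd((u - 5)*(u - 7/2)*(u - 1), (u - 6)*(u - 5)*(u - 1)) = u^2 - 6*u + 5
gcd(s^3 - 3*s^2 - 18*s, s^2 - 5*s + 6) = 1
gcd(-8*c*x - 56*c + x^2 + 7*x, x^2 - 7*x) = 1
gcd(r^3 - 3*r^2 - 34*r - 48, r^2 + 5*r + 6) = r^2 + 5*r + 6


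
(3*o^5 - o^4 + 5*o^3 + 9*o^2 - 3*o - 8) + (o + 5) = 3*o^5 - o^4 + 5*o^3 + 9*o^2 - 2*o - 3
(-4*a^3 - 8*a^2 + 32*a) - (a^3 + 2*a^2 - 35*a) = -5*a^3 - 10*a^2 + 67*a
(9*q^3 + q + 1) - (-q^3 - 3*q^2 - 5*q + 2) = 10*q^3 + 3*q^2 + 6*q - 1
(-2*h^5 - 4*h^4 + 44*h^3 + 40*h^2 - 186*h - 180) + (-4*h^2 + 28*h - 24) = -2*h^5 - 4*h^4 + 44*h^3 + 36*h^2 - 158*h - 204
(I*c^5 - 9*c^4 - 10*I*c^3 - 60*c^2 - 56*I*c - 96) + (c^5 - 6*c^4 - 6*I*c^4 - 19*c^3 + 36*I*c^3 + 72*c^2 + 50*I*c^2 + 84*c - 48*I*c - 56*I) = c^5 + I*c^5 - 15*c^4 - 6*I*c^4 - 19*c^3 + 26*I*c^3 + 12*c^2 + 50*I*c^2 + 84*c - 104*I*c - 96 - 56*I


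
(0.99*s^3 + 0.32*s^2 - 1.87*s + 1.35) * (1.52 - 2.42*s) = -2.3958*s^4 + 0.7304*s^3 + 5.0118*s^2 - 6.1094*s + 2.052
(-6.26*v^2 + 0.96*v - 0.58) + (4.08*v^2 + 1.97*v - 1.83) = -2.18*v^2 + 2.93*v - 2.41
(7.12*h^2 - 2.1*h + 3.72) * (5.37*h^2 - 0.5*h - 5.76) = 38.2344*h^4 - 14.837*h^3 - 19.9848*h^2 + 10.236*h - 21.4272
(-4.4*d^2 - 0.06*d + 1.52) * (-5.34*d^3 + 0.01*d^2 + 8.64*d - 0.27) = 23.496*d^5 + 0.2764*d^4 - 46.1334*d^3 + 0.6848*d^2 + 13.149*d - 0.4104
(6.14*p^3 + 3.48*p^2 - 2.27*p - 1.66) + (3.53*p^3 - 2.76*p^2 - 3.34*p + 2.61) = 9.67*p^3 + 0.72*p^2 - 5.61*p + 0.95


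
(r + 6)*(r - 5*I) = r^2 + 6*r - 5*I*r - 30*I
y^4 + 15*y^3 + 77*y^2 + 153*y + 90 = (y + 1)*(y + 3)*(y + 5)*(y + 6)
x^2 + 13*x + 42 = (x + 6)*(x + 7)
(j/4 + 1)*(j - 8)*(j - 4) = j^3/4 - 2*j^2 - 4*j + 32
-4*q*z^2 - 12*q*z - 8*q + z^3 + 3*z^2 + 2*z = (-4*q + z)*(z + 1)*(z + 2)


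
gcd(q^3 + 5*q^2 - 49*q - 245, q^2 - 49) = q^2 - 49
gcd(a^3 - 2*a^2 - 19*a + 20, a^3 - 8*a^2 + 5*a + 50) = a - 5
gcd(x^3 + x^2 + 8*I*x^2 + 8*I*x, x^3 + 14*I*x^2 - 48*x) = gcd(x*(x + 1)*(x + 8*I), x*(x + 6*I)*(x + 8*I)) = x^2 + 8*I*x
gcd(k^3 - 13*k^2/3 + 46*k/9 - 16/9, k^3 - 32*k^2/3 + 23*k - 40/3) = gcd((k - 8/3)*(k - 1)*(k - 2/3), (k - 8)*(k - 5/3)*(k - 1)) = k - 1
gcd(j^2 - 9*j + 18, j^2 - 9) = j - 3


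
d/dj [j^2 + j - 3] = 2*j + 1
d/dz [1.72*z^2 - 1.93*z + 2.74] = 3.44*z - 1.93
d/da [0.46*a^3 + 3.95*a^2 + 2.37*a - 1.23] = 1.38*a^2 + 7.9*a + 2.37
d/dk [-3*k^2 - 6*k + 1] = -6*k - 6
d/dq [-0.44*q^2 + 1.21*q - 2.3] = 1.21 - 0.88*q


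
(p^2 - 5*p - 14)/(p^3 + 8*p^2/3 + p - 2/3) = 3*(p - 7)/(3*p^2 + 2*p - 1)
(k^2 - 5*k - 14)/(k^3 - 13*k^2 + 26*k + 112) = 1/(k - 8)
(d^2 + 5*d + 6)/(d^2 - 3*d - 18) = (d + 2)/(d - 6)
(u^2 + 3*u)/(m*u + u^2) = (u + 3)/(m + u)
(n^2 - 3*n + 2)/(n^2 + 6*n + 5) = (n^2 - 3*n + 2)/(n^2 + 6*n + 5)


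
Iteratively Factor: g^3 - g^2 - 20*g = (g + 4)*(g^2 - 5*g) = (g - 5)*(g + 4)*(g)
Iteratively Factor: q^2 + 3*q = (q)*(q + 3)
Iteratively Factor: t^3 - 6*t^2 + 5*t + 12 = (t - 4)*(t^2 - 2*t - 3) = (t - 4)*(t + 1)*(t - 3)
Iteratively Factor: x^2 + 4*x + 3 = (x + 3)*(x + 1)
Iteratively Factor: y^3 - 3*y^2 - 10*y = (y)*(y^2 - 3*y - 10) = y*(y - 5)*(y + 2)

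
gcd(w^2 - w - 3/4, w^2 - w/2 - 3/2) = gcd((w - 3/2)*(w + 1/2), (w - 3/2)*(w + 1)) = w - 3/2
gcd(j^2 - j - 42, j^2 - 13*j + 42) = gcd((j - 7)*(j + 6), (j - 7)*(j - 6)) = j - 7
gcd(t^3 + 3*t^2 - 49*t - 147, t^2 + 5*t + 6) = t + 3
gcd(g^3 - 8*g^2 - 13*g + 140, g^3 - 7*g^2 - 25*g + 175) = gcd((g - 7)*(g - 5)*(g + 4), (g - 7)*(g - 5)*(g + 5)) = g^2 - 12*g + 35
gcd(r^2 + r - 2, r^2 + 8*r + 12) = r + 2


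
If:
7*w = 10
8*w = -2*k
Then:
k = -40/7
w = 10/7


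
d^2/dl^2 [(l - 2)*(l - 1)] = 2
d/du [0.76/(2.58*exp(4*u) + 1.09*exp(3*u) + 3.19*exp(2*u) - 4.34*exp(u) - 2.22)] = (-7.8432*exp(3*u) - 2.4852*exp(2*u) - 4.8488*exp(u) + 3.2984)*exp(u)/(2.58*exp(4*u) + 1.09*exp(3*u) + 3.19*exp(2*u) - 4.34*exp(u) - 2.22)^2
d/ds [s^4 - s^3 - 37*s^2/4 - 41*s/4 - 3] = 4*s^3 - 3*s^2 - 37*s/2 - 41/4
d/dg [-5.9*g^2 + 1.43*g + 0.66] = 1.43 - 11.8*g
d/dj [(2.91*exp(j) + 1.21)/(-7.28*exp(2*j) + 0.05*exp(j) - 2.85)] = (21.1848*exp(2*j) + 17.6176*exp(j) - 8.354)*exp(j)/(52.9984*exp(4*j) - 0.728*exp(3*j) + 41.4985*exp(2*j) - 0.285*exp(j) + 8.1225)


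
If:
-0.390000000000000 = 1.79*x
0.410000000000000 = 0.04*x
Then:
No Solution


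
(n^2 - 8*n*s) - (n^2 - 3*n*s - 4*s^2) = -5*n*s + 4*s^2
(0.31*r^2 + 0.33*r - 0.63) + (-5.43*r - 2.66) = 0.31*r^2 - 5.1*r - 3.29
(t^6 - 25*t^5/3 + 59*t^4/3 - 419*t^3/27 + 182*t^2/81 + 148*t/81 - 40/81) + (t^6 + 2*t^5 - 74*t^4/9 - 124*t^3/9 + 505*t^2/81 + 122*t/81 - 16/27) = 2*t^6 - 19*t^5/3 + 103*t^4/9 - 791*t^3/27 + 229*t^2/27 + 10*t/3 - 88/81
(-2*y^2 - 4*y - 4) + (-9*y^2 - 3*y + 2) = -11*y^2 - 7*y - 2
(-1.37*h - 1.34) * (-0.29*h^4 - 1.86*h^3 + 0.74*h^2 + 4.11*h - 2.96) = 0.3973*h^5 + 2.9368*h^4 + 1.4786*h^3 - 6.6223*h^2 - 1.4522*h + 3.9664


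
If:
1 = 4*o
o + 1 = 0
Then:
No Solution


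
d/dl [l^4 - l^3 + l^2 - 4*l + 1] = 4*l^3 - 3*l^2 + 2*l - 4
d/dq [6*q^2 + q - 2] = 12*q + 1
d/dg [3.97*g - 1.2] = 3.97000000000000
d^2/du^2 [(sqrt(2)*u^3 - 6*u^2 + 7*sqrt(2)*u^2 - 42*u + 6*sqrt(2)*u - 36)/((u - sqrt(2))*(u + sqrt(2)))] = 4*(-21*u^3 + 4*sqrt(2)*u^3 - 72*u^2 + 21*sqrt(2)*u^2 - 126*u + 24*sqrt(2)*u - 48 + 14*sqrt(2))/(u^6 - 6*u^4 + 12*u^2 - 8)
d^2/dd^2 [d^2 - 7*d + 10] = 2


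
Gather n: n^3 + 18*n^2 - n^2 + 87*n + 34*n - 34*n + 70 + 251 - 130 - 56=n^3 + 17*n^2 + 87*n + 135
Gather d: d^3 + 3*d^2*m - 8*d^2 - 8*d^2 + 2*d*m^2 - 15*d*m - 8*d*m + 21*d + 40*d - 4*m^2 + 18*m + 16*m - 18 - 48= d^3 + d^2*(3*m - 16) + d*(2*m^2 - 23*m + 61) - 4*m^2 + 34*m - 66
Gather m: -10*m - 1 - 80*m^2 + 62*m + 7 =-80*m^2 + 52*m + 6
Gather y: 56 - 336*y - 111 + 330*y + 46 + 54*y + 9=48*y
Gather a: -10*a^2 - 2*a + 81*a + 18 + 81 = -10*a^2 + 79*a + 99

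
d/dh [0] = 0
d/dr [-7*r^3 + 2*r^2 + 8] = r*(4 - 21*r)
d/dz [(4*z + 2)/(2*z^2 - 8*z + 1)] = 4*(-2*z^2 - 2*z + 5)/(4*z^4 - 32*z^3 + 68*z^2 - 16*z + 1)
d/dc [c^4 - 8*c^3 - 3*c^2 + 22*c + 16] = 4*c^3 - 24*c^2 - 6*c + 22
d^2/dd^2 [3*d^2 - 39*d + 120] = 6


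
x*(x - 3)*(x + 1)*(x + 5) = x^4 + 3*x^3 - 13*x^2 - 15*x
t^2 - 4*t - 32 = (t - 8)*(t + 4)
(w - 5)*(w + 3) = w^2 - 2*w - 15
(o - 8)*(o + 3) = o^2 - 5*o - 24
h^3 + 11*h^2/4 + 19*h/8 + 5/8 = (h + 1/2)*(h + 1)*(h + 5/4)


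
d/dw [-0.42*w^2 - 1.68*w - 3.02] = -0.84*w - 1.68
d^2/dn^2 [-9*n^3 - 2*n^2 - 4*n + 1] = -54*n - 4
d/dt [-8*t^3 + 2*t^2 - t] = -24*t^2 + 4*t - 1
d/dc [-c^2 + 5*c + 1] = 5 - 2*c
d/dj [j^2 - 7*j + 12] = 2*j - 7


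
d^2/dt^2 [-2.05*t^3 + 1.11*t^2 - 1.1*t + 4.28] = 2.22 - 12.3*t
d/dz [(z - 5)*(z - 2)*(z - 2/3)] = 3*z^2 - 46*z/3 + 44/3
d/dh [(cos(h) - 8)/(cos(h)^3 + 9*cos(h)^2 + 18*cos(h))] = (-285*cos(h) - 15*cos(2*h) + cos(3*h) - 303)*sin(h)/(2*(cos(h) + 3)^2*(cos(h) + 6)^2*cos(h)^2)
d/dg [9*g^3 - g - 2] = 27*g^2 - 1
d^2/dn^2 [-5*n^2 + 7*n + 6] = -10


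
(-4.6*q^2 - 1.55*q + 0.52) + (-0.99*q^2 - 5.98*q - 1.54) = -5.59*q^2 - 7.53*q - 1.02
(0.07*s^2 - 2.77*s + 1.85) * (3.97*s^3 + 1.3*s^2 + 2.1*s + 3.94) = 0.2779*s^5 - 10.9059*s^4 + 3.8905*s^3 - 3.1362*s^2 - 7.0288*s + 7.289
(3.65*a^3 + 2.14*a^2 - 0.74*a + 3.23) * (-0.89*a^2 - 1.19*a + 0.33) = -3.2485*a^5 - 6.2481*a^4 - 0.6835*a^3 - 1.2879*a^2 - 4.0879*a + 1.0659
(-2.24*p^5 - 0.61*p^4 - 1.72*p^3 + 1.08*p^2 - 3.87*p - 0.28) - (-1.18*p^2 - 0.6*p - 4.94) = -2.24*p^5 - 0.61*p^4 - 1.72*p^3 + 2.26*p^2 - 3.27*p + 4.66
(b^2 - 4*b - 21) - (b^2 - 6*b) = 2*b - 21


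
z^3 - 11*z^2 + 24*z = z*(z - 8)*(z - 3)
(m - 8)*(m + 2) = m^2 - 6*m - 16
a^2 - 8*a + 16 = (a - 4)^2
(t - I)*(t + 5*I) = t^2 + 4*I*t + 5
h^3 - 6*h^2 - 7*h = h*(h - 7)*(h + 1)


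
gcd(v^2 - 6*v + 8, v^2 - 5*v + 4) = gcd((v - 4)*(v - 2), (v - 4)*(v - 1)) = v - 4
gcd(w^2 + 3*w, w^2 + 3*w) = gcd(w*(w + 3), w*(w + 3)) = w^2 + 3*w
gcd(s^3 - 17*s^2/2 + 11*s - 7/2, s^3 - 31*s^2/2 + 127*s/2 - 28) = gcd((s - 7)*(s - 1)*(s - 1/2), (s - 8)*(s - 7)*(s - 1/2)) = s^2 - 15*s/2 + 7/2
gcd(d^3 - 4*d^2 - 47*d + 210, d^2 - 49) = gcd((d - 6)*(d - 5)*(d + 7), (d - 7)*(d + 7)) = d + 7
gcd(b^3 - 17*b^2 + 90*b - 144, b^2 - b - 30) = b - 6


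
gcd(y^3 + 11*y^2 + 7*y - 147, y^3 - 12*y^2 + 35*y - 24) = y - 3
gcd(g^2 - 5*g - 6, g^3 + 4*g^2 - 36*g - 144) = g - 6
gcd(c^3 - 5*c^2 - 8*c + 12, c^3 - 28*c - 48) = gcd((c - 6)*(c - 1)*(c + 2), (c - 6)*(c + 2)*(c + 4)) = c^2 - 4*c - 12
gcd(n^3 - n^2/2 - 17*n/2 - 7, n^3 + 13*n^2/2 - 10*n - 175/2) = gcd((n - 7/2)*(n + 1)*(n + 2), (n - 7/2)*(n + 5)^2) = n - 7/2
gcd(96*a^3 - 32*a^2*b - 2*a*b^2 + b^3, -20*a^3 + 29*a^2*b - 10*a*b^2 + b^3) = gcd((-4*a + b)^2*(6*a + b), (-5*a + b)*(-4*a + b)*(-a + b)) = 4*a - b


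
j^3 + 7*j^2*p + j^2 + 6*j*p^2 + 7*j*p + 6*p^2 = (j + 1)*(j + p)*(j + 6*p)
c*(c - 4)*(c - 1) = c^3 - 5*c^2 + 4*c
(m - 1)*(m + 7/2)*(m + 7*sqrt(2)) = m^3 + 5*m^2/2 + 7*sqrt(2)*m^2 - 7*m/2 + 35*sqrt(2)*m/2 - 49*sqrt(2)/2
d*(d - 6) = d^2 - 6*d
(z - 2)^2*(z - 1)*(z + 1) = z^4 - 4*z^3 + 3*z^2 + 4*z - 4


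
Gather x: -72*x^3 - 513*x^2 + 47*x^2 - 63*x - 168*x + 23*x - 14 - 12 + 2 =-72*x^3 - 466*x^2 - 208*x - 24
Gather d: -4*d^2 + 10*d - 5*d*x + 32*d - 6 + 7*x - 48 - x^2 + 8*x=-4*d^2 + d*(42 - 5*x) - x^2 + 15*x - 54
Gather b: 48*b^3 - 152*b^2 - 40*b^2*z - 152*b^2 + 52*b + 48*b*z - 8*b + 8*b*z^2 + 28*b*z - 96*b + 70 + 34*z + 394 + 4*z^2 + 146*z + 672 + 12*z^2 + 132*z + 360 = 48*b^3 + b^2*(-40*z - 304) + b*(8*z^2 + 76*z - 52) + 16*z^2 + 312*z + 1496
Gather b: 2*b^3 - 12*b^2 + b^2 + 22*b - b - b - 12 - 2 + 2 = 2*b^3 - 11*b^2 + 20*b - 12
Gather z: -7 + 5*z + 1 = 5*z - 6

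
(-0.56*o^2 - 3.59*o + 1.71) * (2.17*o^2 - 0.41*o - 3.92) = -1.2152*o^4 - 7.5607*o^3 + 7.3778*o^2 + 13.3717*o - 6.7032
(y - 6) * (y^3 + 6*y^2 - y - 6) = y^4 - 37*y^2 + 36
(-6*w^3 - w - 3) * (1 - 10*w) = 60*w^4 - 6*w^3 + 10*w^2 + 29*w - 3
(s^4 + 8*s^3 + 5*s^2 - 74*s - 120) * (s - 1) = s^5 + 7*s^4 - 3*s^3 - 79*s^2 - 46*s + 120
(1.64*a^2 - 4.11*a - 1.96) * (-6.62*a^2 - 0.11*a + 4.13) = -10.8568*a^4 + 27.0278*a^3 + 20.2005*a^2 - 16.7587*a - 8.0948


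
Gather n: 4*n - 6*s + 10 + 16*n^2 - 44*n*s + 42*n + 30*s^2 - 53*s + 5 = 16*n^2 + n*(46 - 44*s) + 30*s^2 - 59*s + 15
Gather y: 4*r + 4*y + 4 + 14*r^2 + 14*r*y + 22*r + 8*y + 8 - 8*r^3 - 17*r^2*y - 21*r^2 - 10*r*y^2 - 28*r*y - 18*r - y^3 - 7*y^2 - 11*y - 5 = -8*r^3 - 7*r^2 + 8*r - y^3 + y^2*(-10*r - 7) + y*(-17*r^2 - 14*r + 1) + 7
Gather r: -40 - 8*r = -8*r - 40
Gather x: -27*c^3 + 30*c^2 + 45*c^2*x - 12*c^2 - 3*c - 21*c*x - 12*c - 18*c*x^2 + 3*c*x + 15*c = -27*c^3 + 18*c^2 - 18*c*x^2 + x*(45*c^2 - 18*c)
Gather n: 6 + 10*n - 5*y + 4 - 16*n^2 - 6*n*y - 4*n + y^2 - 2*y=-16*n^2 + n*(6 - 6*y) + y^2 - 7*y + 10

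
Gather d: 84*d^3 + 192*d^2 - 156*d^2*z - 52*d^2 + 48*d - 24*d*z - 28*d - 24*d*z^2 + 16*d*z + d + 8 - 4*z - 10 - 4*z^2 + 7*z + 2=84*d^3 + d^2*(140 - 156*z) + d*(-24*z^2 - 8*z + 21) - 4*z^2 + 3*z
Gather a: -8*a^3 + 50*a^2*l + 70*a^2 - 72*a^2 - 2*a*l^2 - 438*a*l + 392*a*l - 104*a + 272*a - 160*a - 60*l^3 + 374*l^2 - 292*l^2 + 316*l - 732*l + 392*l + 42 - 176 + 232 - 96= -8*a^3 + a^2*(50*l - 2) + a*(-2*l^2 - 46*l + 8) - 60*l^3 + 82*l^2 - 24*l + 2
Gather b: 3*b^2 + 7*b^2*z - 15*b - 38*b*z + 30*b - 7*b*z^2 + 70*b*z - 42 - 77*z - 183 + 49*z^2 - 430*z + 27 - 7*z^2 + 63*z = b^2*(7*z + 3) + b*(-7*z^2 + 32*z + 15) + 42*z^2 - 444*z - 198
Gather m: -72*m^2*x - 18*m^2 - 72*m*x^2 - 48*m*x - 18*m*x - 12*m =m^2*(-72*x - 18) + m*(-72*x^2 - 66*x - 12)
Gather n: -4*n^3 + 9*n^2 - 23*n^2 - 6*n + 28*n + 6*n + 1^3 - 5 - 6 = -4*n^3 - 14*n^2 + 28*n - 10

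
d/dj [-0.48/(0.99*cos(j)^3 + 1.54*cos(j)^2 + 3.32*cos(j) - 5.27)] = (1.4256*sin(j)^2 - 1.4784*cos(j) - 3.0192)*sin(j)/(0.99*cos(j)^3 + 1.54*cos(j)^2 + 3.32*cos(j) - 5.27)^2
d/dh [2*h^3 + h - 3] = 6*h^2 + 1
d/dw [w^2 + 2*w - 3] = 2*w + 2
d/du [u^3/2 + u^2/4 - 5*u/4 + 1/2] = 3*u^2/2 + u/2 - 5/4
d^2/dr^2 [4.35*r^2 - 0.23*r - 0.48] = 8.70000000000000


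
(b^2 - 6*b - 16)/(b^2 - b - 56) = (b + 2)/(b + 7)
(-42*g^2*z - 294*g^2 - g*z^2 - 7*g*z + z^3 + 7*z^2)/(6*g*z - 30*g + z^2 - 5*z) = (-7*g*z - 49*g + z^2 + 7*z)/(z - 5)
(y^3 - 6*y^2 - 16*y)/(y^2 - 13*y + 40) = y*(y + 2)/(y - 5)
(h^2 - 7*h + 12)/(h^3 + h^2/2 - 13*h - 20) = 2*(h - 3)/(2*h^2 + 9*h + 10)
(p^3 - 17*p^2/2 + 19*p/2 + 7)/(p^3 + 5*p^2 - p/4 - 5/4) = 2*(p^2 - 9*p + 14)/(2*p^2 + 9*p - 5)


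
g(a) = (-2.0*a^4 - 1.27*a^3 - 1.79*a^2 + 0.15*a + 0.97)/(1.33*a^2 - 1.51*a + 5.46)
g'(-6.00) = 15.15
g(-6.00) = -38.17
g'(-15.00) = 42.40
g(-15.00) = -297.43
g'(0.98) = -2.62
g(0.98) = -0.69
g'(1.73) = -6.72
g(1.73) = -4.19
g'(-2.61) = 4.78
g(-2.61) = -4.43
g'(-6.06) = 15.34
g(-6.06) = -39.09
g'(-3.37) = 7.08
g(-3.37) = -8.94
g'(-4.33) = 10.03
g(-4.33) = -17.14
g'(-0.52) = 0.35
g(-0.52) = 0.07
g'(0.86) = -2.04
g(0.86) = -0.41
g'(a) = (1.51 - 2.66*a)*(-2.0*a^4 - 1.27*a^3 - 1.79*a^2 + 0.15*a + 0.97)/(1.33*a^2 - 1.51*a + 5.46)^2 + (-8.0*a^3 - 3.81*a^2 - 3.58*a + 0.15)/(1.33*a^2 - 1.51*a + 5.46) = (-5.32*a^5 + 7.3709*a^4 - 39.8446*a^3 - 18.2992*a^2 - 22.127*a + 2.2837)/(1.7689*a^4 - 4.0166*a^3 + 16.8037*a^2 - 16.4892*a + 29.8116)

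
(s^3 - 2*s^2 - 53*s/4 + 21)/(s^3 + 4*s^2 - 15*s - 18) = (s^3 - 2*s^2 - 53*s/4 + 21)/(s^3 + 4*s^2 - 15*s - 18)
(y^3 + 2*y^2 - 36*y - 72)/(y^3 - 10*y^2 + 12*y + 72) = (y + 6)/(y - 6)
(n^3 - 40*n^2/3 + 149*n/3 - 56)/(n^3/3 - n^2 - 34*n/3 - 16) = (3*n^2 - 16*n + 21)/(n^2 + 5*n + 6)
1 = 1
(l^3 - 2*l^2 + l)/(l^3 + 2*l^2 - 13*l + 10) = l*(l - 1)/(l^2 + 3*l - 10)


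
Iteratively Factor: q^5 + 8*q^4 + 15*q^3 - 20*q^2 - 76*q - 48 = (q - 2)*(q^4 + 10*q^3 + 35*q^2 + 50*q + 24) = (q - 2)*(q + 1)*(q^3 + 9*q^2 + 26*q + 24) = (q - 2)*(q + 1)*(q + 3)*(q^2 + 6*q + 8) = (q - 2)*(q + 1)*(q + 2)*(q + 3)*(q + 4)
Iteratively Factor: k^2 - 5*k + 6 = (k - 2)*(k - 3)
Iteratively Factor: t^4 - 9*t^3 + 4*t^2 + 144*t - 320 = (t + 4)*(t^3 - 13*t^2 + 56*t - 80) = (t - 5)*(t + 4)*(t^2 - 8*t + 16) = (t - 5)*(t - 4)*(t + 4)*(t - 4)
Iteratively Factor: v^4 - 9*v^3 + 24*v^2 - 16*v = (v - 1)*(v^3 - 8*v^2 + 16*v) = (v - 4)*(v - 1)*(v^2 - 4*v) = v*(v - 4)*(v - 1)*(v - 4)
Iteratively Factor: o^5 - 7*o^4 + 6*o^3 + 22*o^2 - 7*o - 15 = (o - 5)*(o^4 - 2*o^3 - 4*o^2 + 2*o + 3) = (o - 5)*(o + 1)*(o^3 - 3*o^2 - o + 3) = (o - 5)*(o + 1)^2*(o^2 - 4*o + 3) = (o - 5)*(o - 1)*(o + 1)^2*(o - 3)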